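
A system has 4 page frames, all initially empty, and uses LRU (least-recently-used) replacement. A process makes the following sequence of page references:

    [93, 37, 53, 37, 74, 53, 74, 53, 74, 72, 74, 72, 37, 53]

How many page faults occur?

93 -> miss, frames (93)
37 -> miss, frames (93 37)
53 -> miss, frames (93 37 53)
37 -> hit
74 -> miss, frames (93 53 37 74)
53 -> hit
74 -> hit
53 -> hit
74 -> hit
72 -> miss, evict 93, frames (37 53 74 72)
74 -> hit
72 -> hit
37 -> hit
53 -> hit
Page faults: 5.

5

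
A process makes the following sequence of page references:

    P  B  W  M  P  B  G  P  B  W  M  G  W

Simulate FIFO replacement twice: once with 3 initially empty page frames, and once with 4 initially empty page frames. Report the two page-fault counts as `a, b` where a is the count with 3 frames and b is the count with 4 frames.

9, 10

3 frames: F F F F F F F . . F F . . → 9 faults.
4 frames: F F F F . . F F F F F F . → 10 faults.
10 > 9: adding a frame increased faults — Belady's anomaly.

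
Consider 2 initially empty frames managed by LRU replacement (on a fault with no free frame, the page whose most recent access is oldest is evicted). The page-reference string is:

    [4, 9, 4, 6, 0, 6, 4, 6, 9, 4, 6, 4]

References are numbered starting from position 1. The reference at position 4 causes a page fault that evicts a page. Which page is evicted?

9

pos 1: 4 -> miss, frames {4}
pos 2: 9 -> miss, frames {4,9}
pos 3: 4 -> hit
pos 4: 6 -> miss, evict 9, frames {4,6}
At position 4, page 9 is evicted.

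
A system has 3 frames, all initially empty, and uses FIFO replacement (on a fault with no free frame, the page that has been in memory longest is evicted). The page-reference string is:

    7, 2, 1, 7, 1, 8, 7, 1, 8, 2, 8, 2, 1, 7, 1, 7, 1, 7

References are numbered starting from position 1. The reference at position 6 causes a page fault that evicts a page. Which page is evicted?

7

pos 1: 7 → miss, frames (7)
pos 2: 2 → miss, frames (7 2)
pos 3: 1 → miss, frames (7 2 1)
pos 4: 7 → hit
pos 5: 1 → hit
pos 6: 8 → miss, evict 7, frames (2 1 8)
At position 6, page 7 is evicted.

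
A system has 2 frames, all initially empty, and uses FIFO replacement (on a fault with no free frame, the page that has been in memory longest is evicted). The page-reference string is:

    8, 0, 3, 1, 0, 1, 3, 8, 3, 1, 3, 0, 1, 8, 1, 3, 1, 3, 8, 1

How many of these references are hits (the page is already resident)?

5

8: miss, frames (8)
0: miss, frames (8 0)
3: miss, evict 8, frames (0 3)
1: miss, evict 0, frames (3 1)
0: miss, evict 3, frames (1 0)
1: hit
3: miss, evict 1, frames (0 3)
8: miss, evict 0, frames (3 8)
3: hit
1: miss, evict 3, frames (8 1)
3: miss, evict 8, frames (1 3)
0: miss, evict 1, frames (3 0)
1: miss, evict 3, frames (0 1)
8: miss, evict 0, frames (1 8)
1: hit
3: miss, evict 1, frames (8 3)
1: miss, evict 8, frames (3 1)
3: hit
8: miss, evict 3, frames (1 8)
1: hit
Hits: 5.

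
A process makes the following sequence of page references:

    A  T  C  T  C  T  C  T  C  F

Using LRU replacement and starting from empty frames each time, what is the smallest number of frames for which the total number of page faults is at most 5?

f=1: 10 faults
f=2: 4 faults
f=3: 4 faults
f=4: 4 faults
Smallest f with faults ≤ 5 is 2.

2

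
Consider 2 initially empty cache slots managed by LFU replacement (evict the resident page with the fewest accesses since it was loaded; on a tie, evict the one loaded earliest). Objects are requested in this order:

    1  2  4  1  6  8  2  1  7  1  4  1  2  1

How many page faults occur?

11

1: miss, frames [1]
2: miss, frames [1, 2]
4: miss, evict 1, frames [2, 4]
1: miss, evict 2, frames [4, 1]
6: miss, evict 4, frames [1, 6]
8: miss, evict 1, frames [6, 8]
2: miss, evict 6, frames [8, 2]
1: miss, evict 8, frames [2, 1]
7: miss, evict 2, frames [1, 7]
1: hit
4: miss, evict 7, frames [1, 4]
1: hit
2: miss, evict 4, frames [1, 2]
1: hit
Page faults: 11.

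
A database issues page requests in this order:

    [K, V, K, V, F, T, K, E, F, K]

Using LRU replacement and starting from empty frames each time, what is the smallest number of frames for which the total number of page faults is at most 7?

3

f=1: 10 faults
f=2: 8 faults
f=3: 7 faults
f=4: 5 faults
f=5: 5 faults
Smallest f with faults ≤ 7 is 3.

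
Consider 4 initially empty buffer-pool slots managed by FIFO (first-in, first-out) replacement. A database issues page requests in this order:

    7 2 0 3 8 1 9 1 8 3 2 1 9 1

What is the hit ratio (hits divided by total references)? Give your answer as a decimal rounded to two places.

7 → miss, frames [7]
2 → miss, frames [7, 2]
0 → miss, frames [7, 2, 0]
3 → miss, frames [7, 2, 0, 3]
8 → miss, evict 7, frames [2, 0, 3, 8]
1 → miss, evict 2, frames [0, 3, 8, 1]
9 → miss, evict 0, frames [3, 8, 1, 9]
1 → hit
8 → hit
3 → hit
2 → miss, evict 3, frames [8, 1, 9, 2]
1 → hit
9 → hit
1 → hit
Hits: 6 of 14 references → 6/14 = 0.4286.

0.43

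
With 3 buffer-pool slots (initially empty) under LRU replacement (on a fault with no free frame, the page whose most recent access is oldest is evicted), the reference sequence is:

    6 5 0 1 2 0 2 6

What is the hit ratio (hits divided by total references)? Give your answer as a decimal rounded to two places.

0.25

6 → fault, frames [6]
5 → fault, frames [6, 5]
0 → fault, frames [6, 5, 0]
1 → fault, evict 6, frames [5, 0, 1]
2 → fault, evict 5, frames [0, 1, 2]
0 → hit
2 → hit
6 → fault, evict 1, frames [0, 2, 6]
Hits: 2 of 8 references → 2/8 = 0.2500.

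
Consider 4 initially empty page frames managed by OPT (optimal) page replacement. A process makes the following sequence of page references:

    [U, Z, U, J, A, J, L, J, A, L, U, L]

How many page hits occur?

U -> miss, frames [U]
Z -> miss, frames [U, Z]
U -> hit
J -> miss, frames [U, Z, J]
A -> miss, frames [U, Z, J, A]
J -> hit
L -> miss, evict Z, frames [U, J, A, L]
J -> hit
A -> hit
L -> hit
U -> hit
L -> hit
Hits: 7.

7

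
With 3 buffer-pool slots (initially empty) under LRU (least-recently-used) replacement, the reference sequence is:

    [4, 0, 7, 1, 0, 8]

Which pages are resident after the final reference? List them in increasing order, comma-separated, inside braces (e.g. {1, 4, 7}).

{0, 1, 8}

4 → fault, frames [4]
0 → fault, frames [4, 0]
7 → fault, frames [4, 0, 7]
1 → fault, evict 4, frames [0, 7, 1]
0 → hit
8 → fault, evict 7, frames [1, 0, 8]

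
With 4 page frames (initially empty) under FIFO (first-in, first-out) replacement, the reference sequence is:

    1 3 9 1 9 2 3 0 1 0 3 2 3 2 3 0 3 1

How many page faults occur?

7

1 → miss, frames {1}
3 → miss, frames {1,3}
9 → miss, frames {1,3,9}
1 → hit
9 → hit
2 → miss, frames {1,3,9,2}
3 → hit
0 → miss, evict 1, frames {3,9,2,0}
1 → miss, evict 3, frames {9,2,0,1}
0 → hit
3 → miss, evict 9, frames {2,0,1,3}
2 → hit
3 → hit
2 → hit
3 → hit
0 → hit
3 → hit
1 → hit
Page faults: 7.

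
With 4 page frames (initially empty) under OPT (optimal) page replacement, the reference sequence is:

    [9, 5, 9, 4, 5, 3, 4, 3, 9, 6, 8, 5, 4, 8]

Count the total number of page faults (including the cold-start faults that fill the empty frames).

9 → fault, frames [9]
5 → fault, frames [9, 5]
9 → hit
4 → fault, frames [9, 5, 4]
5 → hit
3 → fault, frames [9, 5, 4, 3]
4 → hit
3 → hit
9 → hit
6 → fault, evict 3, frames [9, 5, 4, 6]
8 → fault, evict 6, frames [9, 5, 4, 8]
5 → hit
4 → hit
8 → hit
Page faults: 6.

6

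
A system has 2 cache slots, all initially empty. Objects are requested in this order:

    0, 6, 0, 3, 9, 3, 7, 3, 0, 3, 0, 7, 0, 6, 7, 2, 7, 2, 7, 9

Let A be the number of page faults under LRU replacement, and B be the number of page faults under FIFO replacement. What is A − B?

Under LRU: F F . F F . F . F . . F . F F F . . . F → 11 faults.
Under FIFO: F F . F F . F F F . . F . F . F F . . F → 12 faults.
A − B = 11 − 12 = -1.

-1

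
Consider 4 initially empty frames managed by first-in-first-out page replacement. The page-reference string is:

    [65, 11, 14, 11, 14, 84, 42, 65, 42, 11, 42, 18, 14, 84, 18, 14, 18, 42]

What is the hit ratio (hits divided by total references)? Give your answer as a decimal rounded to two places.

0.39

65: miss, frames {65}
11: miss, frames {65,11}
14: miss, frames {65,11,14}
11: hit
14: hit
84: miss, frames {65,11,14,84}
42: miss, evict 65, frames {11,14,84,42}
65: miss, evict 11, frames {14,84,42,65}
42: hit
11: miss, evict 14, frames {84,42,65,11}
42: hit
18: miss, evict 84, frames {42,65,11,18}
14: miss, evict 42, frames {65,11,18,14}
84: miss, evict 65, frames {11,18,14,84}
18: hit
14: hit
18: hit
42: miss, evict 11, frames {18,14,84,42}
Hits: 7 of 18 references → 7/18 = 0.3889.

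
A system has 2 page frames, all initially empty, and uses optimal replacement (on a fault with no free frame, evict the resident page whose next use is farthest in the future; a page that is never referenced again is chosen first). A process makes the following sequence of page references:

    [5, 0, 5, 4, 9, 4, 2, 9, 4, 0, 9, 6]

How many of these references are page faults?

5 -> fault, frames (5)
0 -> fault, frames (5 0)
5 -> hit
4 -> fault, evict 5, frames (0 4)
9 -> fault, evict 0, frames (4 9)
4 -> hit
2 -> fault, evict 4, frames (9 2)
9 -> hit
4 -> fault, evict 2, frames (9 4)
0 -> fault, evict 4, frames (9 0)
9 -> hit
6 -> fault, evict 0, frames (9 6)
Page faults: 8.

8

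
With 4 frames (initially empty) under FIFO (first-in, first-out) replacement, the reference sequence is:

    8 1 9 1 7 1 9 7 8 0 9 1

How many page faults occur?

8 → fault, frames [8]
1 → fault, frames [8, 1]
9 → fault, frames [8, 1, 9]
1 → hit
7 → fault, frames [8, 1, 9, 7]
1 → hit
9 → hit
7 → hit
8 → hit
0 → fault, evict 8, frames [1, 9, 7, 0]
9 → hit
1 → hit
Page faults: 5.

5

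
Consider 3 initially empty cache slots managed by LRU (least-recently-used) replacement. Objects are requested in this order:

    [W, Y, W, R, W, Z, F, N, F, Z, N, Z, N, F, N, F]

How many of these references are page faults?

6

W → fault, frames {W}
Y → fault, frames {W,Y}
W → hit
R → fault, frames {Y,W,R}
W → hit
Z → fault, evict Y, frames {R,W,Z}
F → fault, evict R, frames {W,Z,F}
N → fault, evict W, frames {Z,F,N}
F → hit
Z → hit
N → hit
Z → hit
N → hit
F → hit
N → hit
F → hit
Page faults: 6.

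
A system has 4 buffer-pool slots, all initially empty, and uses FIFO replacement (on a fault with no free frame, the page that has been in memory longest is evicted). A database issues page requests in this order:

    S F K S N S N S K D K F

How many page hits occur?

7

S -> miss, frames [S]
F -> miss, frames [S, F]
K -> miss, frames [S, F, K]
S -> hit
N -> miss, frames [S, F, K, N]
S -> hit
N -> hit
S -> hit
K -> hit
D -> miss, evict S, frames [F, K, N, D]
K -> hit
F -> hit
Hits: 7.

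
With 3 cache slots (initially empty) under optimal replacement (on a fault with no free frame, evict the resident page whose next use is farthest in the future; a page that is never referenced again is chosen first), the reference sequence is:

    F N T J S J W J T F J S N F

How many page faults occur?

9

F: fault, frames {F}
N: fault, frames {F,N}
T: fault, frames {F,N,T}
J: fault, evict N, frames {F,T,J}
S: fault, evict F, frames {T,J,S}
J: hit
W: fault, evict S, frames {T,J,W}
J: hit
T: hit
F: fault, evict W, frames {T,J,F}
J: hit
S: fault, evict J, frames {T,F,S}
N: fault, evict S, frames {T,F,N}
F: hit
Page faults: 9.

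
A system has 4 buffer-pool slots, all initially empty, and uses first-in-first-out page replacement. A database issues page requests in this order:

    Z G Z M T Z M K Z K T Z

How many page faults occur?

6

Z → fault, frames (Z)
G → fault, frames (Z G)
Z → hit
M → fault, frames (Z G M)
T → fault, frames (Z G M T)
Z → hit
M → hit
K → fault, evict Z, frames (G M T K)
Z → fault, evict G, frames (M T K Z)
K → hit
T → hit
Z → hit
Page faults: 6.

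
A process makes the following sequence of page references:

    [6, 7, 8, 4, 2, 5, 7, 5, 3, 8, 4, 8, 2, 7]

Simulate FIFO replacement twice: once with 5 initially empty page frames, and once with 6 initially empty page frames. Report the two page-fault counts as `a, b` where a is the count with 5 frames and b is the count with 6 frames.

8, 7

5 frames: F F F F F F . . F . . . . F → 8 faults.
6 frames: F F F F F F . . F . . . . . → 7 faults.
7 < 8: adding a frame reduced faults, as is typical.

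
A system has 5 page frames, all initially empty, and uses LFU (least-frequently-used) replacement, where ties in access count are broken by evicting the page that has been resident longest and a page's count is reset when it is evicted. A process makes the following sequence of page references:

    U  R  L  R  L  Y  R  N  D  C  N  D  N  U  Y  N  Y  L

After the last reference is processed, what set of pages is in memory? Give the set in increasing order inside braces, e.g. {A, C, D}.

{D, L, N, R, Y}

U: fault, frames [U]
R: fault, frames [U, R]
L: fault, frames [U, R, L]
R: hit
L: hit
Y: fault, frames [U, R, L, Y]
R: hit
N: fault, frames [U, R, L, Y, N]
D: fault, evict U, frames [R, L, Y, N, D]
C: fault, evict Y, frames [R, L, N, D, C]
N: hit
D: hit
N: hit
U: fault, evict C, frames [R, L, N, D, U]
Y: fault, evict U, frames [R, L, N, D, Y]
N: hit
Y: hit
L: hit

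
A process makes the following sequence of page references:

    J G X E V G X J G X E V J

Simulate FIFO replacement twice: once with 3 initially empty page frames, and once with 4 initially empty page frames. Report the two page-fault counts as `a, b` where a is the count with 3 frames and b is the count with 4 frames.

10, 11

3 frames: F F F F F F F F . . F F . → 10 faults.
4 frames: F F F F F . . F F F F F F → 11 faults.
11 > 10: adding a frame increased faults — Belady's anomaly.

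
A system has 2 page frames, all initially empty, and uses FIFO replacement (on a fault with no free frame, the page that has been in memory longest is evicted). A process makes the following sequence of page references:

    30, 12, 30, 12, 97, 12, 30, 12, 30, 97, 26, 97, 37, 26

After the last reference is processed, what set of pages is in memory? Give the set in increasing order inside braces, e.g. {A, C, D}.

30 -> fault, frames {30}
12 -> fault, frames {30,12}
30 -> hit
12 -> hit
97 -> fault, evict 30, frames {12,97}
12 -> hit
30 -> fault, evict 12, frames {97,30}
12 -> fault, evict 97, frames {30,12}
30 -> hit
97 -> fault, evict 30, frames {12,97}
26 -> fault, evict 12, frames {97,26}
97 -> hit
37 -> fault, evict 97, frames {26,37}
26 -> hit

{26, 37}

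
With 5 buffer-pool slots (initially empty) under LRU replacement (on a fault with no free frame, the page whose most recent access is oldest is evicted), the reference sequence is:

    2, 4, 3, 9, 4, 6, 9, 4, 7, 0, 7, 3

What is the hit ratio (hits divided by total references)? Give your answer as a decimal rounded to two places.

0.33

2: miss, frames {2}
4: miss, frames {2,4}
3: miss, frames {2,4,3}
9: miss, frames {2,4,3,9}
4: hit
6: miss, frames {2,3,9,4,6}
9: hit
4: hit
7: miss, evict 2, frames {3,6,9,4,7}
0: miss, evict 3, frames {6,9,4,7,0}
7: hit
3: miss, evict 6, frames {9,4,0,7,3}
Hits: 4 of 12 references → 4/12 = 0.3333.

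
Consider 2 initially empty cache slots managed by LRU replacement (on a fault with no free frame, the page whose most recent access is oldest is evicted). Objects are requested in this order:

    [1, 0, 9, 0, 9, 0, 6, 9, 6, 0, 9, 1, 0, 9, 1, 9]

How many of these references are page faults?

1 → fault, frames (1)
0 → fault, frames (1 0)
9 → fault, evict 1, frames (0 9)
0 → hit
9 → hit
0 → hit
6 → fault, evict 9, frames (0 6)
9 → fault, evict 0, frames (6 9)
6 → hit
0 → fault, evict 9, frames (6 0)
9 → fault, evict 6, frames (0 9)
1 → fault, evict 0, frames (9 1)
0 → fault, evict 9, frames (1 0)
9 → fault, evict 1, frames (0 9)
1 → fault, evict 0, frames (9 1)
9 → hit
Page faults: 11.

11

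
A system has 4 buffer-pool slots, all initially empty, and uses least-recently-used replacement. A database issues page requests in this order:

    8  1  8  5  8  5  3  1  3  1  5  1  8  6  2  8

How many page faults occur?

8 -> fault, frames (8)
1 -> fault, frames (8 1)
8 -> hit
5 -> fault, frames (1 8 5)
8 -> hit
5 -> hit
3 -> fault, frames (1 8 5 3)
1 -> hit
3 -> hit
1 -> hit
5 -> hit
1 -> hit
8 -> hit
6 -> fault, evict 3, frames (5 1 8 6)
2 -> fault, evict 5, frames (1 8 6 2)
8 -> hit
Page faults: 6.

6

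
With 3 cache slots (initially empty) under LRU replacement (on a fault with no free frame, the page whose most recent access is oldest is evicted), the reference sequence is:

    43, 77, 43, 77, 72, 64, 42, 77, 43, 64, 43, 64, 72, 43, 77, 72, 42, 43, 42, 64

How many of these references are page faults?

43 → fault, frames (43)
77 → fault, frames (43 77)
43 → hit
77 → hit
72 → fault, frames (43 77 72)
64 → fault, evict 43, frames (77 72 64)
42 → fault, evict 77, frames (72 64 42)
77 → fault, evict 72, frames (64 42 77)
43 → fault, evict 64, frames (42 77 43)
64 → fault, evict 42, frames (77 43 64)
43 → hit
64 → hit
72 → fault, evict 77, frames (43 64 72)
43 → hit
77 → fault, evict 64, frames (72 43 77)
72 → hit
42 → fault, evict 43, frames (77 72 42)
43 → fault, evict 77, frames (72 42 43)
42 → hit
64 → fault, evict 72, frames (43 42 64)
Page faults: 13.

13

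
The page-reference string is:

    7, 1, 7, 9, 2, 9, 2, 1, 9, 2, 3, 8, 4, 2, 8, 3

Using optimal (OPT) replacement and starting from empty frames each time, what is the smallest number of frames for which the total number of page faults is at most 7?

4

f=1: 16 faults
f=2: 11 faults
f=3: 8 faults
f=4: 7 faults
f=5: 7 faults
f=6: 7 faults
f=7: 7 faults
Smallest f with faults ≤ 7 is 4.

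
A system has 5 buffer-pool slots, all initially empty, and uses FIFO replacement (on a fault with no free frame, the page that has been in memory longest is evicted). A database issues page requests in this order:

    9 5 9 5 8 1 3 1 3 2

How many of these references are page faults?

6

9 → miss, frames [9]
5 → miss, frames [9, 5]
9 → hit
5 → hit
8 → miss, frames [9, 5, 8]
1 → miss, frames [9, 5, 8, 1]
3 → miss, frames [9, 5, 8, 1, 3]
1 → hit
3 → hit
2 → miss, evict 9, frames [5, 8, 1, 3, 2]
Page faults: 6.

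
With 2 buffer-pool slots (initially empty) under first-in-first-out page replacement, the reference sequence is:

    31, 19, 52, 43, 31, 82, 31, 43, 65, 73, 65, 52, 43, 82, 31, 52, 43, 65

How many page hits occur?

31 -> fault, frames {31}
19 -> fault, frames {31,19}
52 -> fault, evict 31, frames {19,52}
43 -> fault, evict 19, frames {52,43}
31 -> fault, evict 52, frames {43,31}
82 -> fault, evict 43, frames {31,82}
31 -> hit
43 -> fault, evict 31, frames {82,43}
65 -> fault, evict 82, frames {43,65}
73 -> fault, evict 43, frames {65,73}
65 -> hit
52 -> fault, evict 65, frames {73,52}
43 -> fault, evict 73, frames {52,43}
82 -> fault, evict 52, frames {43,82}
31 -> fault, evict 43, frames {82,31}
52 -> fault, evict 82, frames {31,52}
43 -> fault, evict 31, frames {52,43}
65 -> fault, evict 52, frames {43,65}
Hits: 2.

2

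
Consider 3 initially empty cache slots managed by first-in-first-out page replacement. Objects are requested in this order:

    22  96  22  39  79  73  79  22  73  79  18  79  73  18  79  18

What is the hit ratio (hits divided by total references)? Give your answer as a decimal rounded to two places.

0.44

22: fault, frames (22)
96: fault, frames (22 96)
22: hit
39: fault, frames (22 96 39)
79: fault, evict 22, frames (96 39 79)
73: fault, evict 96, frames (39 79 73)
79: hit
22: fault, evict 39, frames (79 73 22)
73: hit
79: hit
18: fault, evict 79, frames (73 22 18)
79: fault, evict 73, frames (22 18 79)
73: fault, evict 22, frames (18 79 73)
18: hit
79: hit
18: hit
Hits: 7 of 16 references → 7/16 = 0.4375.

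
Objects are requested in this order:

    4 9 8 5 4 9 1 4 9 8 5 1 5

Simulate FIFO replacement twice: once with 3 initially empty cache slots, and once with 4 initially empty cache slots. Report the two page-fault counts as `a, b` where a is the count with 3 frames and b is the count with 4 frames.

3 frames: F F F F F F F . . F F . . → 9 faults.
4 frames: F F F F . . F F F F F F . → 10 faults.
10 > 9: adding a frame increased faults — Belady's anomaly.

9, 10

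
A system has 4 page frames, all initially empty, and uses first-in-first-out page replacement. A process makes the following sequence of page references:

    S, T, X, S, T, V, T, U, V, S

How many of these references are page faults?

S -> miss, frames {S}
T -> miss, frames {S,T}
X -> miss, frames {S,T,X}
S -> hit
T -> hit
V -> miss, frames {S,T,X,V}
T -> hit
U -> miss, evict S, frames {T,X,V,U}
V -> hit
S -> miss, evict T, frames {X,V,U,S}
Page faults: 6.

6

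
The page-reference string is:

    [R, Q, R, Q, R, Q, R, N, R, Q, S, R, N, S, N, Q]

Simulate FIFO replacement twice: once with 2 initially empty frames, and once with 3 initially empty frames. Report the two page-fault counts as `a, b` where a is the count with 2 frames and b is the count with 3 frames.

2 frames: F F . . . . . F F F F F F F . F → 10 faults.
3 frames: F F . . . . . F . . F F . . . F → 6 faults.
6 < 10: adding a frame reduced faults, as is typical.

10, 6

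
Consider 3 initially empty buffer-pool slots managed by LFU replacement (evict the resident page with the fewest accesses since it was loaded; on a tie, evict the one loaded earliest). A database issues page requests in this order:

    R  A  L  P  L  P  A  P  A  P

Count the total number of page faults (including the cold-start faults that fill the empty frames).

R: fault, frames (R)
A: fault, frames (R A)
L: fault, frames (R A L)
P: fault, evict R, frames (A L P)
L: hit
P: hit
A: hit
P: hit
A: hit
P: hit
Page faults: 4.

4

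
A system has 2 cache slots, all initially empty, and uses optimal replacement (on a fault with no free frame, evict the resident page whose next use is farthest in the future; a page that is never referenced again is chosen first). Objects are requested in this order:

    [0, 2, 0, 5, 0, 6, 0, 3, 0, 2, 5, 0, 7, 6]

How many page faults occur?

9

0 → miss, frames [0]
2 → miss, frames [0, 2]
0 → hit
5 → miss, evict 2, frames [0, 5]
0 → hit
6 → miss, evict 5, frames [0, 6]
0 → hit
3 → miss, evict 6, frames [0, 3]
0 → hit
2 → miss, evict 3, frames [0, 2]
5 → miss, evict 2, frames [0, 5]
0 → hit
7 → miss, evict 5, frames [0, 7]
6 → miss, evict 7, frames [0, 6]
Page faults: 9.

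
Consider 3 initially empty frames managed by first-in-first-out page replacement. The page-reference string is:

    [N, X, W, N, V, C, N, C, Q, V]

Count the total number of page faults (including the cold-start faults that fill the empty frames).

N: fault, frames [N]
X: fault, frames [N, X]
W: fault, frames [N, X, W]
N: hit
V: fault, evict N, frames [X, W, V]
C: fault, evict X, frames [W, V, C]
N: fault, evict W, frames [V, C, N]
C: hit
Q: fault, evict V, frames [C, N, Q]
V: fault, evict C, frames [N, Q, V]
Page faults: 8.

8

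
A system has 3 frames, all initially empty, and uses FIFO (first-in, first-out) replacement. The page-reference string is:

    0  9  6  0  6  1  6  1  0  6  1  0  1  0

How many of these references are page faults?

0: fault, frames [0]
9: fault, frames [0, 9]
6: fault, frames [0, 9, 6]
0: hit
6: hit
1: fault, evict 0, frames [9, 6, 1]
6: hit
1: hit
0: fault, evict 9, frames [6, 1, 0]
6: hit
1: hit
0: hit
1: hit
0: hit
Page faults: 5.

5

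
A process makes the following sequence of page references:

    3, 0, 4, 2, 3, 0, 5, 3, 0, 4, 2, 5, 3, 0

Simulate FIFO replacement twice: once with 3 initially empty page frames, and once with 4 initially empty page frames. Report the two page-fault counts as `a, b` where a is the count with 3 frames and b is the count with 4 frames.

3 frames: F F F F F F F . . F F . F F → 11 faults.
4 frames: F F F F . . F F F F F F F F → 12 faults.
12 > 11: adding a frame increased faults — Belady's anomaly.

11, 12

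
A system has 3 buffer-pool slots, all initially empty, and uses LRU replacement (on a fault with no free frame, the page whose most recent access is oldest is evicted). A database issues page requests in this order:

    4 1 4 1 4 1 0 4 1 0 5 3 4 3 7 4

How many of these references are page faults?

7

4: miss, frames {4}
1: miss, frames {4,1}
4: hit
1: hit
4: hit
1: hit
0: miss, frames {4,1,0}
4: hit
1: hit
0: hit
5: miss, evict 4, frames {1,0,5}
3: miss, evict 1, frames {0,5,3}
4: miss, evict 0, frames {5,3,4}
3: hit
7: miss, evict 5, frames {4,3,7}
4: hit
Page faults: 7.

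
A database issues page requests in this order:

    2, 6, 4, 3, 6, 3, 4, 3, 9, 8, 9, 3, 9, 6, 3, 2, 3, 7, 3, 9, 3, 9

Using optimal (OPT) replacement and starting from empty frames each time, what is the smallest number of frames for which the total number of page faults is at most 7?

f=1: 22 faults
f=2: 12 faults
f=3: 9 faults
f=4: 8 faults
f=5: 7 faults
f=6: 7 faults
f=7: 7 faults
Smallest f with faults ≤ 7 is 5.

5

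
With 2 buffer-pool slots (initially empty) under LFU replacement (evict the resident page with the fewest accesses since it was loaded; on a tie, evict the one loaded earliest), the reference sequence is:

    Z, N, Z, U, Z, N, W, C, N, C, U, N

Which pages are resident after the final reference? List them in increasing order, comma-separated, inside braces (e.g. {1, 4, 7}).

{N, Z}

Z → miss, frames {Z}
N → miss, frames {Z,N}
Z → hit
U → miss, evict N, frames {Z,U}
Z → hit
N → miss, evict U, frames {Z,N}
W → miss, evict N, frames {Z,W}
C → miss, evict W, frames {Z,C}
N → miss, evict C, frames {Z,N}
C → miss, evict N, frames {Z,C}
U → miss, evict C, frames {Z,U}
N → miss, evict U, frames {Z,N}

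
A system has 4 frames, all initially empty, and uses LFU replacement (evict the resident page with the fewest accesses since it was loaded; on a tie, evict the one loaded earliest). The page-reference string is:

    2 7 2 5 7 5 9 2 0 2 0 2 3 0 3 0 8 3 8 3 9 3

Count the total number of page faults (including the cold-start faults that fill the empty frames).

8

2 → fault, frames (2)
7 → fault, frames (2 7)
2 → hit
5 → fault, frames (2 7 5)
7 → hit
5 → hit
9 → fault, frames (2 7 5 9)
2 → hit
0 → fault, evict 9, frames (2 7 5 0)
2 → hit
0 → hit
2 → hit
3 → fault, evict 7, frames (2 5 0 3)
0 → hit
3 → hit
0 → hit
8 → fault, evict 5, frames (2 0 3 8)
3 → hit
8 → hit
3 → hit
9 → fault, evict 8, frames (2 0 3 9)
3 → hit
Page faults: 8.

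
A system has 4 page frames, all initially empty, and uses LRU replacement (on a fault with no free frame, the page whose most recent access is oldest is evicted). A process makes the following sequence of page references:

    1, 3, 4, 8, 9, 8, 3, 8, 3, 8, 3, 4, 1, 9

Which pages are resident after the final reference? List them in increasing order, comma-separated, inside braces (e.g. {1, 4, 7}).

{1, 3, 4, 9}

1 -> miss, frames [1]
3 -> miss, frames [1, 3]
4 -> miss, frames [1, 3, 4]
8 -> miss, frames [1, 3, 4, 8]
9 -> miss, evict 1, frames [3, 4, 8, 9]
8 -> hit
3 -> hit
8 -> hit
3 -> hit
8 -> hit
3 -> hit
4 -> hit
1 -> miss, evict 9, frames [8, 3, 4, 1]
9 -> miss, evict 8, frames [3, 4, 1, 9]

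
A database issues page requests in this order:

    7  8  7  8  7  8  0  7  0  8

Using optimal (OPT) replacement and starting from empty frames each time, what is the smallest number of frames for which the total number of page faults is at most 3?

3

f=1: 10 faults
f=2: 4 faults
f=3: 3 faults
Smallest f with faults ≤ 3 is 3.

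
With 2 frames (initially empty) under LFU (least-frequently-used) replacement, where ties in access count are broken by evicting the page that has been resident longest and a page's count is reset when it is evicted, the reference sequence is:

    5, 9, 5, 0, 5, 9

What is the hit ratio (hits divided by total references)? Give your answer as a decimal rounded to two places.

0.33

5 → miss, frames [5]
9 → miss, frames [5, 9]
5 → hit
0 → miss, evict 9, frames [5, 0]
5 → hit
9 → miss, evict 0, frames [5, 9]
Hits: 2 of 6 references → 2/6 = 0.3333.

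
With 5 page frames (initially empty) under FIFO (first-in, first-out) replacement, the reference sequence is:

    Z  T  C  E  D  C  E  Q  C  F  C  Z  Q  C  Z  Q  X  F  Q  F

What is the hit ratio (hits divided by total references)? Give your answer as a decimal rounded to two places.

Z -> miss, frames {Z}
T -> miss, frames {Z,T}
C -> miss, frames {Z,T,C}
E -> miss, frames {Z,T,C,E}
D -> miss, frames {Z,T,C,E,D}
C -> hit
E -> hit
Q -> miss, evict Z, frames {T,C,E,D,Q}
C -> hit
F -> miss, evict T, frames {C,E,D,Q,F}
C -> hit
Z -> miss, evict C, frames {E,D,Q,F,Z}
Q -> hit
C -> miss, evict E, frames {D,Q,F,Z,C}
Z -> hit
Q -> hit
X -> miss, evict D, frames {Q,F,Z,C,X}
F -> hit
Q -> hit
F -> hit
Hits: 10 of 20 references → 10/20 = 0.5000.

0.50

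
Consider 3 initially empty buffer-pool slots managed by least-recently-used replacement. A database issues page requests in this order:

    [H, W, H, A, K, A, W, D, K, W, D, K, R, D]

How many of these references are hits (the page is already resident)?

6

H → fault, frames [H]
W → fault, frames [H, W]
H → hit
A → fault, frames [W, H, A]
K → fault, evict W, frames [H, A, K]
A → hit
W → fault, evict H, frames [K, A, W]
D → fault, evict K, frames [A, W, D]
K → fault, evict A, frames [W, D, K]
W → hit
D → hit
K → hit
R → fault, evict W, frames [D, K, R]
D → hit
Hits: 6.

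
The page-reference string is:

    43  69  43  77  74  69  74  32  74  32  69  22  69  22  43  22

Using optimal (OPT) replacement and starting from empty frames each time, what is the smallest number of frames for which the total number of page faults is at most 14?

2

f=1: 16 faults
f=2: 8 faults
f=3: 7 faults
f=4: 6 faults
f=5: 6 faults
f=6: 6 faults
Smallest f with faults ≤ 14 is 2.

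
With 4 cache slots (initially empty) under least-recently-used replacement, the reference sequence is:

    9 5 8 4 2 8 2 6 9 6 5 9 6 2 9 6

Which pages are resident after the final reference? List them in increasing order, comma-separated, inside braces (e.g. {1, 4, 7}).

9 -> fault, frames (9)
5 -> fault, frames (9 5)
8 -> fault, frames (9 5 8)
4 -> fault, frames (9 5 8 4)
2 -> fault, evict 9, frames (5 8 4 2)
8 -> hit
2 -> hit
6 -> fault, evict 5, frames (4 8 2 6)
9 -> fault, evict 4, frames (8 2 6 9)
6 -> hit
5 -> fault, evict 8, frames (2 9 6 5)
9 -> hit
6 -> hit
2 -> hit
9 -> hit
6 -> hit

{2, 5, 6, 9}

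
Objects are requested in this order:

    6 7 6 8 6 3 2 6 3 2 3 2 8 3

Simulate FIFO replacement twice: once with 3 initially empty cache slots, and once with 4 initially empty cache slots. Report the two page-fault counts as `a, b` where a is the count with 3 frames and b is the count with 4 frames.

3 frames: F F . F . F F F . . . . F F → 8 faults.
4 frames: F F . F . F F F . . . . . . → 6 faults.
6 < 8: adding a frame reduced faults, as is typical.

8, 6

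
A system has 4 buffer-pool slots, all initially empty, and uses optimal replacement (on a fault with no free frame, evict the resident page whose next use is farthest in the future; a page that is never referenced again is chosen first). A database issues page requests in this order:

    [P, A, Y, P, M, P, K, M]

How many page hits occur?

3

P -> miss, frames {P}
A -> miss, frames {P,A}
Y -> miss, frames {P,A,Y}
P -> hit
M -> miss, frames {P,A,Y,M}
P -> hit
K -> miss, evict Y, frames {P,A,M,K}
M -> hit
Hits: 3.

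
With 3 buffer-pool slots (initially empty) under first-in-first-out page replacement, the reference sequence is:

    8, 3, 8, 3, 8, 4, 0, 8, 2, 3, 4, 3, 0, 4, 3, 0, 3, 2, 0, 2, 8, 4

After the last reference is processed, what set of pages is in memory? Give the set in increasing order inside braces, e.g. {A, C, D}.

8 -> fault, frames {8}
3 -> fault, frames {8,3}
8 -> hit
3 -> hit
8 -> hit
4 -> fault, frames {8,3,4}
0 -> fault, evict 8, frames {3,4,0}
8 -> fault, evict 3, frames {4,0,8}
2 -> fault, evict 4, frames {0,8,2}
3 -> fault, evict 0, frames {8,2,3}
4 -> fault, evict 8, frames {2,3,4}
3 -> hit
0 -> fault, evict 2, frames {3,4,0}
4 -> hit
3 -> hit
0 -> hit
3 -> hit
2 -> fault, evict 3, frames {4,0,2}
0 -> hit
2 -> hit
8 -> fault, evict 4, frames {0,2,8}
4 -> fault, evict 0, frames {2,8,4}

{2, 4, 8}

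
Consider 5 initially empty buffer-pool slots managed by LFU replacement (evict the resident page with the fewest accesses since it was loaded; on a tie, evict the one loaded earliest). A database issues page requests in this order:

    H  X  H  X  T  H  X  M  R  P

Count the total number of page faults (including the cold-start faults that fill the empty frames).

H -> miss, frames {H}
X -> miss, frames {H,X}
H -> hit
X -> hit
T -> miss, frames {H,X,T}
H -> hit
X -> hit
M -> miss, frames {H,X,T,M}
R -> miss, frames {H,X,T,M,R}
P -> miss, evict T, frames {H,X,M,R,P}
Page faults: 6.

6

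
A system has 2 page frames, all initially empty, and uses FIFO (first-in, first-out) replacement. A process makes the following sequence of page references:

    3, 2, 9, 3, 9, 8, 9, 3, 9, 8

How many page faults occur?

8

3 → miss, frames {3}
2 → miss, frames {3,2}
9 → miss, evict 3, frames {2,9}
3 → miss, evict 2, frames {9,3}
9 → hit
8 → miss, evict 9, frames {3,8}
9 → miss, evict 3, frames {8,9}
3 → miss, evict 8, frames {9,3}
9 → hit
8 → miss, evict 9, frames {3,8}
Page faults: 8.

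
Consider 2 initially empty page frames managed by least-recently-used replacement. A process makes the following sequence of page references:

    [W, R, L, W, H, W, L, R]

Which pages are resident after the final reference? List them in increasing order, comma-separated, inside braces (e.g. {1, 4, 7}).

W -> fault, frames [W]
R -> fault, frames [W, R]
L -> fault, evict W, frames [R, L]
W -> fault, evict R, frames [L, W]
H -> fault, evict L, frames [W, H]
W -> hit
L -> fault, evict H, frames [W, L]
R -> fault, evict W, frames [L, R]

{L, R}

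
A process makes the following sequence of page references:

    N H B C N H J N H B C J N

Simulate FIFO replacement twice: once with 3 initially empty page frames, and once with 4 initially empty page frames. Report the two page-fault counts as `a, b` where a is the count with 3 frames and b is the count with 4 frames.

10, 11

3 frames: F F F F F F F . . F F . F → 10 faults.
4 frames: F F F F . . F F F F F F F → 11 faults.
11 > 10: adding a frame increased faults — Belady's anomaly.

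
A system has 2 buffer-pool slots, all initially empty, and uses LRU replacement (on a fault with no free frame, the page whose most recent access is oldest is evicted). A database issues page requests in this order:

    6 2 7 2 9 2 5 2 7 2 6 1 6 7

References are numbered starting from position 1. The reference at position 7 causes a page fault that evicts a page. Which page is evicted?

pos 1: 6: fault, frames (6)
pos 2: 2: fault, frames (6 2)
pos 3: 7: fault, evict 6, frames (2 7)
pos 4: 2: hit
pos 5: 9: fault, evict 7, frames (2 9)
pos 6: 2: hit
pos 7: 5: fault, evict 9, frames (2 5)
At position 7, page 9 is evicted.

9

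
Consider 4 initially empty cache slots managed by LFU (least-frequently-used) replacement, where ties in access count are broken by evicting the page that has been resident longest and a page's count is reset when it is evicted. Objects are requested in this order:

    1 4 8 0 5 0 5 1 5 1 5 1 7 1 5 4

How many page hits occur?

1 → fault, frames {1}
4 → fault, frames {1,4}
8 → fault, frames {1,4,8}
0 → fault, frames {1,4,8,0}
5 → fault, evict 1, frames {4,8,0,5}
0 → hit
5 → hit
1 → fault, evict 4, frames {8,0,5,1}
5 → hit
1 → hit
5 → hit
1 → hit
7 → fault, evict 8, frames {0,5,1,7}
1 → hit
5 → hit
4 → fault, evict 7, frames {0,5,1,4}
Hits: 8.

8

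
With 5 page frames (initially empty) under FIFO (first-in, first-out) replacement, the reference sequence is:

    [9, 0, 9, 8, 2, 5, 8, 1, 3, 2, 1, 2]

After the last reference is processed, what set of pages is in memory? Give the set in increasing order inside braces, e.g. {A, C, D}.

9 → fault, frames {9}
0 → fault, frames {9,0}
9 → hit
8 → fault, frames {9,0,8}
2 → fault, frames {9,0,8,2}
5 → fault, frames {9,0,8,2,5}
8 → hit
1 → fault, evict 9, frames {0,8,2,5,1}
3 → fault, evict 0, frames {8,2,5,1,3}
2 → hit
1 → hit
2 → hit

{1, 2, 3, 5, 8}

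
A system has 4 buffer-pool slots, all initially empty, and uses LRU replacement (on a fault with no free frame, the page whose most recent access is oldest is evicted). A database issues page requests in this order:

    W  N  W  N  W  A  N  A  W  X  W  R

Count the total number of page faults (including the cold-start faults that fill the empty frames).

W → fault, frames [W]
N → fault, frames [W, N]
W → hit
N → hit
W → hit
A → fault, frames [N, W, A]
N → hit
A → hit
W → hit
X → fault, frames [N, A, W, X]
W → hit
R → fault, evict N, frames [A, X, W, R]
Page faults: 5.

5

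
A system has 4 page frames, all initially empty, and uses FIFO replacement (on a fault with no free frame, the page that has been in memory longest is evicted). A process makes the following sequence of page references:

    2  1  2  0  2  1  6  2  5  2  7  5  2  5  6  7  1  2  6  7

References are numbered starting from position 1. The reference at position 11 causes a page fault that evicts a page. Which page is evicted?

0

pos 1: 2: miss, frames (2)
pos 2: 1: miss, frames (2 1)
pos 3: 2: hit
pos 4: 0: miss, frames (2 1 0)
pos 5: 2: hit
pos 6: 1: hit
pos 7: 6: miss, frames (2 1 0 6)
pos 8: 2: hit
pos 9: 5: miss, evict 2, frames (1 0 6 5)
pos 10: 2: miss, evict 1, frames (0 6 5 2)
pos 11: 7: miss, evict 0, frames (6 5 2 7)
At position 11, page 0 is evicted.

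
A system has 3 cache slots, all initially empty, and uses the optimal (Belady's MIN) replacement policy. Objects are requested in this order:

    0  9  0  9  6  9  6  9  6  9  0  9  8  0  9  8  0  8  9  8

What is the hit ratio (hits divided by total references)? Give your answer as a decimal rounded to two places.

0: fault, frames (0)
9: fault, frames (0 9)
0: hit
9: hit
6: fault, frames (0 9 6)
9: hit
6: hit
9: hit
6: hit
9: hit
0: hit
9: hit
8: fault, evict 6, frames (0 9 8)
0: hit
9: hit
8: hit
0: hit
8: hit
9: hit
8: hit
Hits: 16 of 20 references → 16/20 = 0.8000.

0.80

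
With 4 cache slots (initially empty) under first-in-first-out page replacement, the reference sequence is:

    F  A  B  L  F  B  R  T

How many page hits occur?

F -> fault, frames (F)
A -> fault, frames (F A)
B -> fault, frames (F A B)
L -> fault, frames (F A B L)
F -> hit
B -> hit
R -> fault, evict F, frames (A B L R)
T -> fault, evict A, frames (B L R T)
Hits: 2.

2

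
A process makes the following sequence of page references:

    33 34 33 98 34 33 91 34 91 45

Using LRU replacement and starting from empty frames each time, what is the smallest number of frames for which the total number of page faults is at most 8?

f=1: 10 faults
f=2: 8 faults
f=3: 5 faults
f=4: 5 faults
f=5: 5 faults
Smallest f with faults ≤ 8 is 2.

2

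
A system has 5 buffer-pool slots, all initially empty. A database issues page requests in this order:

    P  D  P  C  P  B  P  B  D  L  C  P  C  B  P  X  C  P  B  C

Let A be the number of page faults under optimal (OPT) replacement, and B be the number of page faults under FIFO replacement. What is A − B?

Under OPT: F F . F . F . . . F . . . . . F . . . . → 6 faults.
Under FIFO: F F . F . F . . . F . . . . . F . F . . → 7 faults.
A − B = 6 − 7 = -1.

-1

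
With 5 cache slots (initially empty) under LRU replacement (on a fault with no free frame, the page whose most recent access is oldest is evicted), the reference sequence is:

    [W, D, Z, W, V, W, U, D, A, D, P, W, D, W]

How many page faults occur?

7

W -> fault, frames {W}
D -> fault, frames {W,D}
Z -> fault, frames {W,D,Z}
W -> hit
V -> fault, frames {D,Z,W,V}
W -> hit
U -> fault, frames {D,Z,V,W,U}
D -> hit
A -> fault, evict Z, frames {V,W,U,D,A}
D -> hit
P -> fault, evict V, frames {W,U,A,D,P}
W -> hit
D -> hit
W -> hit
Page faults: 7.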